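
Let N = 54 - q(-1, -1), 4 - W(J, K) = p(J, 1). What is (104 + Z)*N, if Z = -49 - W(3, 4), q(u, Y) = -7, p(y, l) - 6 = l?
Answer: 3538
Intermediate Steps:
p(y, l) = 6 + l
W(J, K) = -3 (W(J, K) = 4 - (6 + 1) = 4 - 1*7 = 4 - 7 = -3)
Z = -46 (Z = -49 - 1*(-3) = -49 + 3 = -46)
N = 61 (N = 54 - 1*(-7) = 54 + 7 = 61)
(104 + Z)*N = (104 - 46)*61 = 58*61 = 3538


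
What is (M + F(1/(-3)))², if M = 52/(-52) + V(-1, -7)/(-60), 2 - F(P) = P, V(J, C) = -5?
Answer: 289/144 ≈ 2.0069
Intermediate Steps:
F(P) = 2 - P
M = -11/12 (M = 52/(-52) - 5/(-60) = 52*(-1/52) - 5*(-1/60) = -1 + 1/12 = -11/12 ≈ -0.91667)
(M + F(1/(-3)))² = (-11/12 + (2 - 1/(-3)))² = (-11/12 + (2 - 1*(-⅓)))² = (-11/12 + (2 + ⅓))² = (-11/12 + 7/3)² = (17/12)² = 289/144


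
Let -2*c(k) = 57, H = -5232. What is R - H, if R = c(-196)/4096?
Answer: 42860487/8192 ≈ 5232.0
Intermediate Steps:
c(k) = -57/2 (c(k) = -½*57 = -57/2)
R = -57/8192 (R = -57/2/4096 = -57/2*1/4096 = -57/8192 ≈ -0.0069580)
R - H = -57/8192 - 1*(-5232) = -57/8192 + 5232 = 42860487/8192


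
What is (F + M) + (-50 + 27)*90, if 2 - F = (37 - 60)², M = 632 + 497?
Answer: -1468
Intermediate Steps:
M = 1129
F = -527 (F = 2 - (37 - 60)² = 2 - 1*(-23)² = 2 - 1*529 = 2 - 529 = -527)
(F + M) + (-50 + 27)*90 = (-527 + 1129) + (-50 + 27)*90 = 602 - 23*90 = 602 - 2070 = -1468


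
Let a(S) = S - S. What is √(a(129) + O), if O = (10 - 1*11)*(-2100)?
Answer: 10*√21 ≈ 45.826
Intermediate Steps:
a(S) = 0
O = 2100 (O = (10 - 11)*(-2100) = -1*(-2100) = 2100)
√(a(129) + O) = √(0 + 2100) = √2100 = 10*√21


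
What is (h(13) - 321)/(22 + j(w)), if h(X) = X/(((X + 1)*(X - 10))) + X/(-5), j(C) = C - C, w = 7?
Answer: -67891/4620 ≈ -14.695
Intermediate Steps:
j(C) = 0
h(X) = -X/5 + X/((1 + X)*(-10 + X)) (h(X) = X/(((1 + X)*(-10 + X))) + X*(-⅕) = X*(1/((1 + X)*(-10 + X))) - X/5 = X/((1 + X)*(-10 + X)) - X/5 = -X/5 + X/((1 + X)*(-10 + X)))
(h(13) - 321)/(22 + j(w)) = ((⅕)*13*(15 - 1*13² + 9*13)/(-10 + 13² - 9*13) - 321)/(22 + 0) = ((⅕)*13*(15 - 1*169 + 117)/(-10 + 169 - 117) - 321)/22 = ((⅕)*13*(15 - 169 + 117)/42 - 321)*(1/22) = ((⅕)*13*(1/42)*(-37) - 321)*(1/22) = (-481/210 - 321)*(1/22) = -67891/210*1/22 = -67891/4620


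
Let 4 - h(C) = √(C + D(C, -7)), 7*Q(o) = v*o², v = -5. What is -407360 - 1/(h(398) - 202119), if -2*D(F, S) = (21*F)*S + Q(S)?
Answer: -33281673373947450/81700887113 - 3*√13186/81700887113 ≈ -4.0736e+5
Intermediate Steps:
Q(o) = -5*o²/7 (Q(o) = (-5*o²)/7 = -5*o²/7)
D(F, S) = 5*S²/14 - 21*F*S/2 (D(F, S) = -((21*F)*S - 5*S²/7)/2 = -(21*F*S - 5*S²/7)/2 = -(-5*S²/7 + 21*F*S)/2 = 5*S²/14 - 21*F*S/2)
h(C) = 4 - √(35/2 + 149*C/2) (h(C) = 4 - √(C + (1/14)*(-7)*(-147*C + 5*(-7))) = 4 - √(C + (1/14)*(-7)*(-147*C - 35)) = 4 - √(C + (1/14)*(-7)*(-35 - 147*C)) = 4 - √(C + (35/2 + 147*C/2)) = 4 - √(35/2 + 149*C/2))
-407360 - 1/(h(398) - 202119) = -407360 - 1/((4 - √(70 + 298*398)/2) - 202119) = -407360 - 1/((4 - √(70 + 118604)/2) - 202119) = -407360 - 1/((4 - 3*√13186/2) - 202119) = -407360 - 1/(-202115 - 3*√13186/2)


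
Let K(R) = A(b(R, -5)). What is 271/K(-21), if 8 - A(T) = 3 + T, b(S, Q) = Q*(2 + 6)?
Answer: 271/45 ≈ 6.0222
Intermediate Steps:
b(S, Q) = 8*Q (b(S, Q) = Q*8 = 8*Q)
A(T) = 5 - T (A(T) = 8 - (3 + T) = 8 + (-3 - T) = 5 - T)
K(R) = 45 (K(R) = 5 - 8*(-5) = 5 - 1*(-40) = 5 + 40 = 45)
271/K(-21) = 271/45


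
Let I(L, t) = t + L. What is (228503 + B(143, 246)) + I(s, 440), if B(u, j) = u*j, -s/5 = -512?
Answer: 266681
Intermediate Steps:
s = 2560 (s = -5*(-512) = 2560)
B(u, j) = j*u
I(L, t) = L + t
(228503 + B(143, 246)) + I(s, 440) = (228503 + 246*143) + (2560 + 440) = (228503 + 35178) + 3000 = 263681 + 3000 = 266681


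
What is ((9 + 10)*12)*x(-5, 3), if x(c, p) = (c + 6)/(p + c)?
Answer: -114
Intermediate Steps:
x(c, p) = (6 + c)/(c + p)
((9 + 10)*12)*x(-5, 3) = ((9 + 10)*12)*((6 - 5)/(-5 + 3)) = (19*12)*(1/(-2)) = 228*(-½*1) = 228*(-½) = -114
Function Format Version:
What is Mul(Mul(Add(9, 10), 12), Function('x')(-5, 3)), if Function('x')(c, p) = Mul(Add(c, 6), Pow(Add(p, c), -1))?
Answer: -114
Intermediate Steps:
Function('x')(c, p) = Mul(Pow(Add(c, p), -1), Add(6, c)) (Function('x')(c, p) = Mul(Add(6, c), Pow(Add(c, p), -1)) = Mul(Pow(Add(c, p), -1), Add(6, c)))
Mul(Mul(Add(9, 10), 12), Function('x')(-5, 3)) = Mul(Mul(Add(9, 10), 12), Mul(Pow(Add(-5, 3), -1), Add(6, -5))) = Mul(Mul(19, 12), Mul(Pow(-2, -1), 1)) = Mul(228, Mul(Rational(-1, 2), 1)) = Mul(228, Rational(-1, 2)) = -114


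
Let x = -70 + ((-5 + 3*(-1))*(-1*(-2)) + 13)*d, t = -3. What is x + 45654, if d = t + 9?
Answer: 45566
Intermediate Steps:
d = 6 (d = -3 + 9 = 6)
x = -88 (x = -70 + ((-5 + 3*(-1))*(-1*(-2)) + 13)*6 = -70 + ((-5 - 3)*2 + 13)*6 = -70 + (-8*2 + 13)*6 = -70 + (-16 + 13)*6 = -70 - 3*6 = -70 - 18 = -88)
x + 45654 = -88 + 45654 = 45566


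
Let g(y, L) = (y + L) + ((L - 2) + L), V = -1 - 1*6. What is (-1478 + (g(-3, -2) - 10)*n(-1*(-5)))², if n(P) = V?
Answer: 1771561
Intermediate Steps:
V = -7 (V = -1 - 6 = -7)
n(P) = -7
g(y, L) = -2 + y + 3*L (g(y, L) = (L + y) + ((-2 + L) + L) = (L + y) + (-2 + 2*L) = -2 + y + 3*L)
(-1478 + (g(-3, -2) - 10)*n(-1*(-5)))² = (-1478 + ((-2 - 3 + 3*(-2)) - 10)*(-7))² = (-1478 + ((-2 - 3 - 6) - 10)*(-7))² = (-1478 + (-11 - 10)*(-7))² = (-1478 - 21*(-7))² = (-1478 + 147)² = (-1331)² = 1771561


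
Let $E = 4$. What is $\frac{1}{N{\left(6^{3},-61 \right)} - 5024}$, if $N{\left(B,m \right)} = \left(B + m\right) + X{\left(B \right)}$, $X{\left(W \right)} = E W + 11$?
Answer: $- \frac{1}{3994} \approx -0.00025038$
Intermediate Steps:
$X{\left(W \right)} = 11 + 4 W$ ($X{\left(W \right)} = 4 W + 11 = 11 + 4 W$)
$N{\left(B,m \right)} = 11 + m + 5 B$ ($N{\left(B,m \right)} = \left(B + m\right) + \left(11 + 4 B\right) = 11 + m + 5 B$)
$\frac{1}{N{\left(6^{3},-61 \right)} - 5024} = \frac{1}{\left(11 - 61 + 5 \cdot 6^{3}\right) - 5024} = \frac{1}{\left(11 - 61 + 5 \cdot 216\right) - 5024} = \frac{1}{\left(11 - 61 + 1080\right) - 5024} = \frac{1}{1030 - 5024} = \frac{1}{-3994} = - \frac{1}{3994}$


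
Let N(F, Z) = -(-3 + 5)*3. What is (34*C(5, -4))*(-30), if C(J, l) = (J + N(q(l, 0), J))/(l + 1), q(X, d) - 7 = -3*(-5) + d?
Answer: -340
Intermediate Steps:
q(X, d) = 22 + d (q(X, d) = 7 + (-3*(-5) + d) = 7 + (15 + d) = 22 + d)
N(F, Z) = -6 (N(F, Z) = -1*2*3 = -2*3 = -6)
C(J, l) = (-6 + J)/(1 + l) (C(J, l) = (J - 6)/(l + 1) = (-6 + J)/(1 + l))
(34*C(5, -4))*(-30) = (34*((-6 + 5)/(1 - 4)))*(-30) = (34*(-1/(-3)))*(-30) = (34*(-1/3*(-1)))*(-30) = (34*(1/3))*(-30) = (34/3)*(-30) = -340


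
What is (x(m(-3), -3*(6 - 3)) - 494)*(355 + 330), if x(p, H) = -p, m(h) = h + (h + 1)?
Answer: -334965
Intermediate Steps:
m(h) = 1 + 2*h (m(h) = h + (1 + h) = 1 + 2*h)
(x(m(-3), -3*(6 - 3)) - 494)*(355 + 330) = (-(1 + 2*(-3)) - 494)*(355 + 330) = (-(1 - 6) - 494)*685 = (-1*(-5) - 494)*685 = (5 - 494)*685 = -489*685 = -334965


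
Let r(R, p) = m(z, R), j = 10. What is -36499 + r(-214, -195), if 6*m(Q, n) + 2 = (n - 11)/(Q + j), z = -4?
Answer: -438067/12 ≈ -36506.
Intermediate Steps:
m(Q, n) = -1/3 + (-11 + n)/(6*(10 + Q)) (m(Q, n) = -1/3 + ((n - 11)/(Q + 10))/6 = -1/3 + ((-11 + n)/(10 + Q))/6 = -1/3 + (-11 + n)/(6*(10 + Q)))
r(R, p) = -23/36 + R/36 (r(R, p) = (-31 + R - 2*(-4))/(6*(10 - 4)) = (1/6)*(-31 + R + 8)/6 = (1/6)*(1/6)*(-23 + R) = -23/36 + R/36)
-36499 + r(-214, -195) = -36499 + (-23/36 + (1/36)*(-214)) = -36499 + (-23/36 - 107/18) = -36499 - 79/12 = -438067/12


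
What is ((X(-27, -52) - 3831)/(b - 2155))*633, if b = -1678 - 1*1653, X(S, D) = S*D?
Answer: 7281/26 ≈ 280.04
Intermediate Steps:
X(S, D) = D*S
b = -3331 (b = -1678 - 1653 = -3331)
((X(-27, -52) - 3831)/(b - 2155))*633 = ((-52*(-27) - 3831)/(-3331 - 2155))*633 = ((1404 - 3831)/(-5486))*633 = -2427*(-1/5486)*633 = (2427/5486)*633 = 7281/26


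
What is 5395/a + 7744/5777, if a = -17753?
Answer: 106312317/102559081 ≈ 1.0366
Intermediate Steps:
5395/a + 7744/5777 = 5395/(-17753) + 7744/5777 = 5395*(-1/17753) + 7744*(1/5777) = -5395/17753 + 7744/5777 = 106312317/102559081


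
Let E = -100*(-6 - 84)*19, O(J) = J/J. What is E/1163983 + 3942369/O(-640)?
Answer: 4588850666727/1163983 ≈ 3.9424e+6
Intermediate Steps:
O(J) = 1
E = 171000 (E = -100*(-90)*19 = -(-9000)*19 = -1*(-171000) = 171000)
E/1163983 + 3942369/O(-640) = 171000/1163983 + 3942369/1 = 171000*(1/1163983) + 3942369*1 = 171000/1163983 + 3942369 = 4588850666727/1163983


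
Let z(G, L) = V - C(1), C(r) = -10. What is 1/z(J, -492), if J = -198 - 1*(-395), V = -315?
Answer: -1/305 ≈ -0.0032787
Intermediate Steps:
J = 197 (J = -198 + 395 = 197)
z(G, L) = -305 (z(G, L) = -315 - 1*(-10) = -315 + 10 = -305)
1/z(J, -492) = 1/(-305) = -1/305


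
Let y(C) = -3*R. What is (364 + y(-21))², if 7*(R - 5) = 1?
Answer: 5953600/49 ≈ 1.2150e+5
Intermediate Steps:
R = 36/7 (R = 5 + (⅐)*1 = 5 + ⅐ = 36/7 ≈ 5.1429)
y(C) = -108/7 (y(C) = -3*36/7 = -108/7)
(364 + y(-21))² = (364 - 108/7)² = (2440/7)² = 5953600/49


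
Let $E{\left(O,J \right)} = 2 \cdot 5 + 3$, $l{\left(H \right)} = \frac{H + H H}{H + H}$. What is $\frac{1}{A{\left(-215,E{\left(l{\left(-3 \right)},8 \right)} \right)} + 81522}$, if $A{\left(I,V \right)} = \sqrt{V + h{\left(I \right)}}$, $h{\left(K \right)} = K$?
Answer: $\frac{40761}{3322918343} - \frac{i \sqrt{202}}{6645836686} \approx 1.2267 \cdot 10^{-5} - 2.1386 \cdot 10^{-9} i$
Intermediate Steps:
$l{\left(H \right)} = \frac{H + H^{2}}{2 H}$
$E{\left(O,J \right)} = 13$ ($E{\left(O,J \right)} = 10 + 3 = 13$)
$A{\left(I,V \right)} = \sqrt{I + V}$ ($A{\left(I,V \right)} = \sqrt{V + I} = \sqrt{I + V}$)
$\frac{1}{A{\left(-215,E{\left(l{\left(-3 \right)},8 \right)} \right)} + 81522} = \frac{1}{\sqrt{-215 + 13} + 81522} = \frac{1}{\sqrt{-202} + 81522} = \frac{1}{i \sqrt{202} + 81522} = \frac{1}{81522 + i \sqrt{202}}$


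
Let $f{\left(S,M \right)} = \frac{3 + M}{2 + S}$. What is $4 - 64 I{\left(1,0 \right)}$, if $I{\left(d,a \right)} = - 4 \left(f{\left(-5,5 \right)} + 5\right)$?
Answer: $\frac{1804}{3} \approx 601.33$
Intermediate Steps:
$f{\left(S,M \right)} = \frac{3 + M}{2 + S}$
$I{\left(d,a \right)} = - \frac{28}{3}$ ($I{\left(d,a \right)} = - 4 \left(\frac{3 + 5}{2 - 5} + 5\right) = - 4 \left(\frac{1}{-3} \cdot 8 + 5\right) = - 4 \left(\left(- \frac{1}{3}\right) 8 + 5\right) = - 4 \left(- \frac{8}{3} + 5\right) = \left(-4\right) \frac{7}{3} = - \frac{28}{3}$)
$4 - 64 I{\left(1,0 \right)} = 4 - - \frac{1792}{3} = 4 + \frac{1792}{3} = \frac{1804}{3}$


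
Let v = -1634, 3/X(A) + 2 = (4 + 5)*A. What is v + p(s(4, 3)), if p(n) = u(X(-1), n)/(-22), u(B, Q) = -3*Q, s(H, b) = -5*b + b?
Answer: -17992/11 ≈ -1635.6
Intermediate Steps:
s(H, b) = -4*b
X(A) = 3/(-2 + 9*A) (X(A) = 3/(-2 + (4 + 5)*A) = 3/(-2 + 9*A))
p(n) = 3*n/22 (p(n) = -3*n/(-22) = -3*n*(-1/22) = 3*n/22)
v + p(s(4, 3)) = -1634 + 3*(-4*3)/22 = -1634 + (3/22)*(-12) = -1634 - 18/11 = -17992/11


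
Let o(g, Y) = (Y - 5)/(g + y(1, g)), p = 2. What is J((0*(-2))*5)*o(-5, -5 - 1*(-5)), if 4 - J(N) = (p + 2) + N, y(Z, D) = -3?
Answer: 0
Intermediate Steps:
J(N) = -N (J(N) = 4 - ((2 + 2) + N) = 4 - (4 + N) = 4 + (-4 - N) = -N)
o(g, Y) = (-5 + Y)/(-3 + g) (o(g, Y) = (Y - 5)/(g - 3) = (-5 + Y)/(-3 + g))
J((0*(-2))*5)*o(-5, -5 - 1*(-5)) = (-0*(-2)*5)*((-5 + (-5 - 1*(-5)))/(-3 - 5)) = (-0*5)*((-5 + (-5 + 5))/(-8)) = (-1*0)*(-(-5 + 0)/8) = 0*(-⅛*(-5)) = 0*(5/8) = 0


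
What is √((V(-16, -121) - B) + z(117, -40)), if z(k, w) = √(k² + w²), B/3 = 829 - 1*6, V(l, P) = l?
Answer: √(-2485 + √15289) ≈ 48.594*I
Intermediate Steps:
B = 2469 (B = 3*(829 - 1*6) = 3*(829 - 6) = 3*823 = 2469)
√((V(-16, -121) - B) + z(117, -40)) = √((-16 - 1*2469) + √(117² + (-40)²)) = √((-16 - 2469) + √(13689 + 1600)) = √(-2485 + √15289)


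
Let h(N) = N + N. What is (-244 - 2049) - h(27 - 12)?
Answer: -2323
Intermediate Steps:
h(N) = 2*N
(-244 - 2049) - h(27 - 12) = (-244 - 2049) - 2*(27 - 12) = -2293 - 2*15 = -2293 - 1*30 = -2293 - 30 = -2323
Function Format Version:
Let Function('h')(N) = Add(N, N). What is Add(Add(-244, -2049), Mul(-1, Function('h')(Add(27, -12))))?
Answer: -2323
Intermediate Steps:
Function('h')(N) = Mul(2, N)
Add(Add(-244, -2049), Mul(-1, Function('h')(Add(27, -12)))) = Add(Add(-244, -2049), Mul(-1, Mul(2, Add(27, -12)))) = Add(-2293, Mul(-1, Mul(2, 15))) = Add(-2293, Mul(-1, 30)) = Add(-2293, -30) = -2323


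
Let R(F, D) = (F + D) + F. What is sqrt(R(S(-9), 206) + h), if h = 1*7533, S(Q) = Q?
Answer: sqrt(7721) ≈ 87.869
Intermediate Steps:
R(F, D) = D + 2*F (R(F, D) = (D + F) + F = D + 2*F)
h = 7533
sqrt(R(S(-9), 206) + h) = sqrt((206 + 2*(-9)) + 7533) = sqrt((206 - 18) + 7533) = sqrt(188 + 7533) = sqrt(7721)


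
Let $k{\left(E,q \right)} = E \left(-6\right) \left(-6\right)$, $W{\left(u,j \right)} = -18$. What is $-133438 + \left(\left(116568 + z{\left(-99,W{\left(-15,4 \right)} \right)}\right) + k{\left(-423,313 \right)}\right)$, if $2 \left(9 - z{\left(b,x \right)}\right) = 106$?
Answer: $-32142$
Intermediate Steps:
$k{\left(E,q \right)} = 36 E$ ($k{\left(E,q \right)} = - 6 E \left(-6\right) = 36 E$)
$z{\left(b,x \right)} = -44$ ($z{\left(b,x \right)} = 9 - 53 = -44$)
$-133438 + \left(\left(116568 + z{\left(-99,W{\left(-15,4 \right)} \right)}\right) + k{\left(-423,313 \right)}\right) = -133438 + \left(\left(116568 - 44\right) + 36 \left(-423\right)\right) = -133438 + \left(116524 - 15228\right) = -133438 + 101296 = -32142$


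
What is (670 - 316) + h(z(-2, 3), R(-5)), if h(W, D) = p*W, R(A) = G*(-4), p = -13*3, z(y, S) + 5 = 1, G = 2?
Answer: 510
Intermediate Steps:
z(y, S) = -4 (z(y, S) = -5 + 1 = -4)
p = -39
R(A) = -8 (R(A) = 2*(-4) = -8)
h(W, D) = -39*W
(670 - 316) + h(z(-2, 3), R(-5)) = (670 - 316) - 39*(-4) = 354 + 156 = 510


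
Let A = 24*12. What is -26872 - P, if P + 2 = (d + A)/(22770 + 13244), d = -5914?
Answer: -483845277/18007 ≈ -26870.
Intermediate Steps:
A = 288
P = -38827/18007 (P = -2 + (-5914 + 288)/(22770 + 13244) = -2 - 5626/36014 = -2 - 5626*1/36014 = -2 - 2813/18007 = -38827/18007 ≈ -2.1562)
-26872 - P = -26872 - 1*(-38827/18007) = -26872 + 38827/18007 = -483845277/18007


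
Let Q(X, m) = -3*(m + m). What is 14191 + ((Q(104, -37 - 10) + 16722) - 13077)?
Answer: 18118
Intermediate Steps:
Q(X, m) = -6*m
14191 + ((Q(104, -37 - 10) + 16722) - 13077) = 14191 + ((-6*(-37 - 10) + 16722) - 13077) = 14191 + ((-6*(-47) + 16722) - 13077) = 14191 + ((282 + 16722) - 13077) = 14191 + (17004 - 13077) = 14191 + 3927 = 18118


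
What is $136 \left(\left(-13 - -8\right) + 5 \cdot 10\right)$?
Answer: $6120$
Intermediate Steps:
$136 \left(\left(-13 - -8\right) + 5 \cdot 10\right) = 136 \left(\left(-13 + 8\right) + 50\right) = 136 \left(-5 + 50\right) = 136 \cdot 45 = 6120$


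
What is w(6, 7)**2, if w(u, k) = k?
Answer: 49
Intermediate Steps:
w(6, 7)**2 = 7**2 = 49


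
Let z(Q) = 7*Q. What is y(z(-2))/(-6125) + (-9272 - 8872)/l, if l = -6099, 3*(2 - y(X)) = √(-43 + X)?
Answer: 37039934/12452125 + I*√57/18375 ≈ 2.9746 + 0.00041088*I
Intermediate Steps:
y(X) = 2 - √(-43 + X)/3
y(z(-2))/(-6125) + (-9272 - 8872)/l = (2 - √(-43 + 7*(-2))/3)/(-6125) + (-9272 - 8872)/(-6099) = (2 - √(-43 - 14)/3)*(-1/6125) - 18144*(-1/6099) = (2 - I*√57/3)*(-1/6125) + 6048/2033 = (-2/6125 + I*√57/18375) + 6048/2033 = 37039934/12452125 + I*√57/18375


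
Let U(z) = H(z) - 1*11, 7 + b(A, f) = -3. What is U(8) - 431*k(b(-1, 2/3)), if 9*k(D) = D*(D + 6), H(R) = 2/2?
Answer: -17330/9 ≈ -1925.6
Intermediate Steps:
H(R) = 1 (H(R) = 2*(1/2) = 1)
b(A, f) = -10 (b(A, f) = -7 - 3 = -10)
U(z) = -10 (U(z) = 1 - 1*11 = 1 - 11 = -10)
k(D) = D*(6 + D)/9 (k(D) = (D*(D + 6))/9 = (D*(6 + D))/9 = D*(6 + D)/9)
U(8) - 431*k(b(-1, 2/3)) = -10 - 431*(-10)*(6 - 10)/9 = -10 - 431*(-10)*(-4)/9 = -10 - 431*40/9 = -10 - 17240/9 = -17330/9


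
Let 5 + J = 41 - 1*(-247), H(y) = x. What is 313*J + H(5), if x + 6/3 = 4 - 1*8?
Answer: 88573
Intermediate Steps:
x = -6 (x = -2 + (4 - 1*8) = -2 + (4 - 8) = -2 - 4 = -6)
H(y) = -6
J = 283 (J = -5 + (41 - 1*(-247)) = -5 + (41 + 247) = -5 + 288 = 283)
313*J + H(5) = 313*283 - 6 = 88579 - 6 = 88573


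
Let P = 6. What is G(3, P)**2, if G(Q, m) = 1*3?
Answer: 9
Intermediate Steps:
G(Q, m) = 3
G(3, P)**2 = 3**2 = 9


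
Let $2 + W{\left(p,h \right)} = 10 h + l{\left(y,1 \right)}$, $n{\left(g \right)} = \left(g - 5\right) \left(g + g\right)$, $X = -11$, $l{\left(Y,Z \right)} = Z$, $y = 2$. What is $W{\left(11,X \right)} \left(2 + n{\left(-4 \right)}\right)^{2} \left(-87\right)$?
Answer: $52881732$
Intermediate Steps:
$n{\left(g \right)} = 2 g \left(-5 + g\right)$ ($n{\left(g \right)} = \left(-5 + g\right) 2 g = 2 g \left(-5 + g\right)$)
$W{\left(p,h \right)} = -1 + 10 h$ ($W{\left(p,h \right)} = -2 + \left(10 h + 1\right) = -2 + \left(1 + 10 h\right) = -1 + 10 h$)
$W{\left(11,X \right)} \left(2 + n{\left(-4 \right)}\right)^{2} \left(-87\right) = \left(-1 + 10 \left(-11\right)\right) \left(2 + 2 \left(-4\right) \left(-5 - 4\right)\right)^{2} \left(-87\right) = \left(-1 - 110\right) \left(2 + 2 \left(-4\right) \left(-9\right)\right)^{2} \left(-87\right) = - 111 \left(2 + 72\right)^{2} \left(-87\right) = - 111 \cdot 74^{2} \left(-87\right) = \left(-111\right) 5476 \left(-87\right) = \left(-607836\right) \left(-87\right) = 52881732$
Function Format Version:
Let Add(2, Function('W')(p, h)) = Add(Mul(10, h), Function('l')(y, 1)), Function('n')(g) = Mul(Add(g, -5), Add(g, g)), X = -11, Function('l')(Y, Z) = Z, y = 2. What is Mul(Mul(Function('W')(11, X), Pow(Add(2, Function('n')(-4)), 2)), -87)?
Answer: 52881732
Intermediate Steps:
Function('n')(g) = Mul(2, g, Add(-5, g)) (Function('n')(g) = Mul(Add(-5, g), Mul(2, g)) = Mul(2, g, Add(-5, g)))
Function('W')(p, h) = Add(-1, Mul(10, h)) (Function('W')(p, h) = Add(-2, Add(Mul(10, h), 1)) = Add(-2, Add(1, Mul(10, h))) = Add(-1, Mul(10, h)))
Mul(Mul(Function('W')(11, X), Pow(Add(2, Function('n')(-4)), 2)), -87) = Mul(Mul(Add(-1, Mul(10, -11)), Pow(Add(2, Mul(2, -4, Add(-5, -4))), 2)), -87) = Mul(Mul(Add(-1, -110), Pow(Add(2, Mul(2, -4, -9)), 2)), -87) = Mul(Mul(-111, Pow(Add(2, 72), 2)), -87) = Mul(Mul(-111, Pow(74, 2)), -87) = Mul(Mul(-111, 5476), -87) = Mul(-607836, -87) = 52881732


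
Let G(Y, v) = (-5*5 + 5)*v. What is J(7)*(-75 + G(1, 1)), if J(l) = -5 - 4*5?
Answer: 2375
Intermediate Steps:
J(l) = -25 (J(l) = -5 - 20 = -25)
G(Y, v) = -20*v (G(Y, v) = (-25 + 5)*v = -20*v)
J(7)*(-75 + G(1, 1)) = -25*(-75 - 20*1) = -25*(-75 - 20) = -25*(-95) = 2375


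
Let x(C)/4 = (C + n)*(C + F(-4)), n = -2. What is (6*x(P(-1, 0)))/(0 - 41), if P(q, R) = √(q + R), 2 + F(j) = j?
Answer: -264/41 + 192*I/41 ≈ -6.439 + 4.6829*I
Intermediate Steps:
F(j) = -2 + j
P(q, R) = √(R + q)
x(C) = 4*(-6 + C)*(-2 + C) (x(C) = 4*((C - 2)*(C + (-2 - 4))) = 4*((-2 + C)*(C - 6)) = 4*((-2 + C)*(-6 + C)) = 4*((-6 + C)*(-2 + C)) = 4*(-6 + C)*(-2 + C))
(6*x(P(-1, 0)))/(0 - 41) = (6*(48 - 32*√(0 - 1) + 4*(√(0 - 1))²))/(0 - 41) = (6*(48 - 32*I + 4*(√(-1))²))/(-41) = (6*(48 - 32*I + 4*I²))*(-1/41) = (6*(48 - 32*I + 4*(-1)))*(-1/41) = (6*(48 - 32*I - 4))*(-1/41) = (6*(44 - 32*I))*(-1/41) = (264 - 192*I)*(-1/41) = -264/41 + 192*I/41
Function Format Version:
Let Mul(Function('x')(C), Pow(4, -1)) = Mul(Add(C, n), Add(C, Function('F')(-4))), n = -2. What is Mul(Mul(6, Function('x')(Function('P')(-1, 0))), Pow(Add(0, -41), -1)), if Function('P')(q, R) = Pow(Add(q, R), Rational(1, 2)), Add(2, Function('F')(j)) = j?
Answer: Add(Rational(-264, 41), Mul(Rational(192, 41), I)) ≈ Add(-6.4390, Mul(4.6829, I))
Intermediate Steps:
Function('F')(j) = Add(-2, j)
Function('P')(q, R) = Pow(Add(R, q), Rational(1, 2))
Function('x')(C) = Mul(4, Add(-6, C), Add(-2, C)) (Function('x')(C) = Mul(4, Mul(Add(C, -2), Add(C, Add(-2, -4)))) = Mul(4, Mul(Add(-2, C), Add(C, -6))) = Mul(4, Mul(Add(-2, C), Add(-6, C))) = Mul(4, Mul(Add(-6, C), Add(-2, C))) = Mul(4, Add(-6, C), Add(-2, C)))
Mul(Mul(6, Function('x')(Function('P')(-1, 0))), Pow(Add(0, -41), -1)) = Mul(Mul(6, Add(48, Mul(-32, Pow(Add(0, -1), Rational(1, 2))), Mul(4, Pow(Pow(Add(0, -1), Rational(1, 2)), 2)))), Pow(Add(0, -41), -1)) = Mul(Mul(6, Add(48, Mul(-32, Pow(-1, Rational(1, 2))), Mul(4, Pow(Pow(-1, Rational(1, 2)), 2)))), Pow(-41, -1)) = Mul(Mul(6, Add(48, Mul(-32, I), Mul(4, Pow(I, 2)))), Rational(-1, 41)) = Mul(Mul(6, Add(48, Mul(-32, I), Mul(4, -1))), Rational(-1, 41)) = Mul(Mul(6, Add(48, Mul(-32, I), -4)), Rational(-1, 41)) = Mul(Mul(6, Add(44, Mul(-32, I))), Rational(-1, 41)) = Mul(Add(264, Mul(-192, I)), Rational(-1, 41)) = Add(Rational(-264, 41), Mul(Rational(192, 41), I))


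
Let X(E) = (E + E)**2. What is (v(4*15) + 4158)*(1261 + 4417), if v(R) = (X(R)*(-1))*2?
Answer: -139917276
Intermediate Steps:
X(E) = 4*E**2 (X(E) = (2*E)**2 = 4*E**2)
v(R) = -8*R**2 (v(R) = ((4*R**2)*(-1))*2 = -4*R**2*2 = -8*R**2)
(v(4*15) + 4158)*(1261 + 4417) = (-8*(4*15)**2 + 4158)*(1261 + 4417) = (-8*60**2 + 4158)*5678 = (-8*3600 + 4158)*5678 = (-28800 + 4158)*5678 = -24642*5678 = -139917276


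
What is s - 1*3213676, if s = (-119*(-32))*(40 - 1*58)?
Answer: -3282220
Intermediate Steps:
s = -68544 (s = 3808*(40 - 58) = 3808*(-18) = -68544)
s - 1*3213676 = -68544 - 1*3213676 = -68544 - 3213676 = -3282220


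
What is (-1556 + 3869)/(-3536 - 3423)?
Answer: -2313/6959 ≈ -0.33238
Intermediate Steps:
(-1556 + 3869)/(-3536 - 3423) = 2313/(-6959) = 2313*(-1/6959) = -2313/6959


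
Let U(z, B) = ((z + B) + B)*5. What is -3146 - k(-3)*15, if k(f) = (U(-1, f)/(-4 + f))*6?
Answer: -3596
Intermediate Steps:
U(z, B) = 5*z + 10*B (U(z, B) = ((B + z) + B)*5 = (z + 2*B)*5 = 5*z + 10*B)
k(f) = 6*(-5 + 10*f)/(-4 + f) (k(f) = ((5*(-1) + 10*f)/(-4 + f))*6 = ((-5 + 10*f)/(-4 + f))*6 = 6*(-5 + 10*f)/(-4 + f))
-3146 - k(-3)*15 = -3146 - 30*(-1 + 2*(-3))/(-4 - 3)*15 = -3146 - 30*(-1 - 6)/(-7)*15 = -3146 - 30*(-⅐)*(-7)*15 = -3146 - 30*15 = -3146 - 1*450 = -3146 - 450 = -3596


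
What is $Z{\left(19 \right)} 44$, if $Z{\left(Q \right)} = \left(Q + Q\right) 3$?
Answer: $5016$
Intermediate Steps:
$Z{\left(Q \right)} = 6 Q$ ($Z{\left(Q \right)} = 2 Q 3 = 6 Q$)
$Z{\left(19 \right)} 44 = 6 \cdot 19 \cdot 44 = 114 \cdot 44 = 5016$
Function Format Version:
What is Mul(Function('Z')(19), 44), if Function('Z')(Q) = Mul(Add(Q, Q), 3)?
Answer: 5016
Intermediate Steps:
Function('Z')(Q) = Mul(6, Q) (Function('Z')(Q) = Mul(Mul(2, Q), 3) = Mul(6, Q))
Mul(Function('Z')(19), 44) = Mul(Mul(6, 19), 44) = Mul(114, 44) = 5016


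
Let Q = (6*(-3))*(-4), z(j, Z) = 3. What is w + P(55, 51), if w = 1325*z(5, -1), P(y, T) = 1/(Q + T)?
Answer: 488926/123 ≈ 3975.0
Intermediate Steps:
Q = 72 (Q = -18*(-4) = 72)
P(y, T) = 1/(72 + T)
w = 3975 (w = 1325*3 = 3975)
w + P(55, 51) = 3975 + 1/(72 + 51) = 3975 + 1/123 = 488926/123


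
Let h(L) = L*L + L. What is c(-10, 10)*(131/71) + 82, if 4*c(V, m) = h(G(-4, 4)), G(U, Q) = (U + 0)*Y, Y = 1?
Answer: 6215/71 ≈ 87.535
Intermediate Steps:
G(U, Q) = U (G(U, Q) = (U + 0)*1 = U*1 = U)
h(L) = L + L² (h(L) = L² + L = L + L²)
c(V, m) = 3 (c(V, m) = (-4*(1 - 4))/4 = (-4*(-3))/4 = (¼)*12 = 3)
c(-10, 10)*(131/71) + 82 = 3*(131/71) + 82 = 393/71 + 82 = 6215/71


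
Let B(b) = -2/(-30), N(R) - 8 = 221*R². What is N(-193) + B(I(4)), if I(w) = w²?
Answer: 123480556/15 ≈ 8.2320e+6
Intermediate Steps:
N(R) = 8 + 221*R²
B(b) = 1/15 (B(b) = -2*(-1/30) = 1/15)
N(-193) + B(I(4)) = (8 + 221*(-193)²) + 1/15 = (8 + 221*37249) + 1/15 = (8 + 8232029) + 1/15 = 8232037 + 1/15 = 123480556/15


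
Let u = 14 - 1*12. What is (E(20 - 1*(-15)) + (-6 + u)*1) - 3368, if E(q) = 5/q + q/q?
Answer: -23596/7 ≈ -3370.9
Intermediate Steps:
E(q) = 1 + 5/q (E(q) = 5/q + 1 = 1 + 5/q)
u = 2 (u = 14 - 12 = 2)
(E(20 - 1*(-15)) + (-6 + u)*1) - 3368 = ((5 + (20 - 1*(-15)))/(20 - 1*(-15)) + (-6 + 2)*1) - 3368 = ((5 + (20 + 15))/(20 + 15) - 4*1) - 3368 = ((5 + 35)/35 - 4) - 3368 = ((1/35)*40 - 4) - 3368 = (8/7 - 4) - 3368 = -20/7 - 3368 = -23596/7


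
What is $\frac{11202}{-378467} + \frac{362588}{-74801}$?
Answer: $- \frac{138065513398}{28309710067} \approx -4.877$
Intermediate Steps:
$\frac{11202}{-378467} + \frac{362588}{-74801} = 11202 \left(- \frac{1}{378467}\right) + 362588 \left(- \frac{1}{74801}\right) = - \frac{11202}{378467} - \frac{362588}{74801} = - \frac{138065513398}{28309710067}$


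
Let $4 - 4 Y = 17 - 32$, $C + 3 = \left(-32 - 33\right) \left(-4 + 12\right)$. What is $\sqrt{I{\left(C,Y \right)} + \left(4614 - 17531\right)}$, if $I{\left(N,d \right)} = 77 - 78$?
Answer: $i \sqrt{12918} \approx 113.66 i$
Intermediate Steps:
$C = -523$ ($C = -3 + \left(-32 - 33\right) \left(-4 + 12\right) = -3 - 520 = -523$)
$Y = \frac{19}{4}$ ($Y = 1 - \frac{17 - 32}{4} = 1 - - \frac{15}{4} = 1 + \frac{15}{4} = \frac{19}{4} \approx 4.75$)
$I{\left(N,d \right)} = -1$
$\sqrt{I{\left(C,Y \right)} + \left(4614 - 17531\right)} = \sqrt{-1 + \left(4614 - 17531\right)} = \sqrt{-1 - 12917} = \sqrt{-12918} = i \sqrt{12918}$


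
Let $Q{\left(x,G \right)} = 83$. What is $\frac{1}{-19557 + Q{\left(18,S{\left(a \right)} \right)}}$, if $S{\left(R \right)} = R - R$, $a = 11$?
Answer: $- \frac{1}{19474} \approx -5.1351 \cdot 10^{-5}$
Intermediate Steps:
$S{\left(R \right)} = 0$
$\frac{1}{-19557 + Q{\left(18,S{\left(a \right)} \right)}} = \frac{1}{-19557 + 83} = \frac{1}{-19474} = - \frac{1}{19474}$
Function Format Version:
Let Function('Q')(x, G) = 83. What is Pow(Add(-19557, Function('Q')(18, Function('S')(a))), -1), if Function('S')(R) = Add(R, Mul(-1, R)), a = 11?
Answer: Rational(-1, 19474) ≈ -5.1351e-5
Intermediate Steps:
Function('S')(R) = 0
Pow(Add(-19557, Function('Q')(18, Function('S')(a))), -1) = Pow(Add(-19557, 83), -1) = Pow(-19474, -1) = Rational(-1, 19474)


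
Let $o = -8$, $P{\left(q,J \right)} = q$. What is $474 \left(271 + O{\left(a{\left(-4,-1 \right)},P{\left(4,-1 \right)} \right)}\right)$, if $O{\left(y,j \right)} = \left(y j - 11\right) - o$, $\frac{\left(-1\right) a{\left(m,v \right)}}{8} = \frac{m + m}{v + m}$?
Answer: $\frac{513816}{5} \approx 1.0276 \cdot 10^{5}$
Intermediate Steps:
$a{\left(m,v \right)} = - \frac{16 m}{m + v}$ ($a{\left(m,v \right)} = - 8 \frac{m + m}{v + m} = - 8 \frac{2 m}{m + v} = - \frac{16 m}{m + v}$)
$O{\left(y,j \right)} = -3 + j y$ ($O{\left(y,j \right)} = \left(y j - 11\right) - -8 = \left(j y - 11\right) + 8 = \left(-11 + j y\right) + 8 = -3 + j y$)
$474 \left(271 + O{\left(a{\left(-4,-1 \right)},P{\left(4,-1 \right)} \right)}\right) = 474 \left(271 + \left(-3 + 4 \left(\left(-16\right) \left(-4\right) \frac{1}{-4 - 1}\right)\right)\right) = 474 \left(271 + \left(-3 + 4 \left(\left(-16\right) \left(-4\right) \frac{1}{-5}\right)\right)\right) = 474 \left(271 + \left(-3 + 4 \left(\left(-16\right) \left(-4\right) \left(- \frac{1}{5}\right)\right)\right)\right) = 474 \left(271 + \left(-3 + 4 \left(- \frac{64}{5}\right)\right)\right) = 474 \left(271 - \frac{271}{5}\right) = 474 \cdot \frac{1084}{5} = \frac{513816}{5}$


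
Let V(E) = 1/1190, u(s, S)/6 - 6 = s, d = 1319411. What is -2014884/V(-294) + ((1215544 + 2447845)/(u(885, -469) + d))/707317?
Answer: -2246711606284405385851/937023146969 ≈ -2.3977e+9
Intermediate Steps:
u(s, S) = 36 + 6*s
V(E) = 1/1190
-2014884/V(-294) + ((1215544 + 2447845)/(u(885, -469) + d))/707317 = -2014884/1/1190 + ((1215544 + 2447845)/((36 + 6*885) + 1319411))/707317 = -2014884*1190 + (3663389/((36 + 5310) + 1319411))*(1/707317) = -2397711960 + (3663389/(5346 + 1319411))*(1/707317) = -2397711960 + (3663389/1324757)*(1/707317) = -2397711960 + 3663389/937023146969 = -2246711606284405385851/937023146969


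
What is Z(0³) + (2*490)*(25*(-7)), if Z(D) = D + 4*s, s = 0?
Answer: -171500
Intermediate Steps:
Z(D) = D (Z(D) = D + 4*0 = D + 0 = D)
Z(0³) + (2*490)*(25*(-7)) = 0³ + (2*490)*(25*(-7)) = 0 + 980*(-175) = 0 - 171500 = -171500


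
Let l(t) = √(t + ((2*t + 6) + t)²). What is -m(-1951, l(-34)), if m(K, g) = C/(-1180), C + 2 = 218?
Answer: 54/295 ≈ 0.18305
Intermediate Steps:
C = 216 (C = -2 + 218 = 216)
l(t) = √(t + (6 + 3*t)²) (l(t) = √(t + ((6 + 2*t) + t)²) = √(t + (6 + 3*t)²))
m(K, g) = -54/295 (m(K, g) = 216/(-1180) = 216*(-1/1180) = -54/295)
-m(-1951, l(-34)) = -1*(-54/295) = 54/295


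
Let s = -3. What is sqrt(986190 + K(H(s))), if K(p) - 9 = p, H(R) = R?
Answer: 2*sqrt(246549) ≈ 993.07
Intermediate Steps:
K(p) = 9 + p
sqrt(986190 + K(H(s))) = sqrt(986190 + (9 - 3)) = sqrt(986190 + 6) = sqrt(986196) = 2*sqrt(246549)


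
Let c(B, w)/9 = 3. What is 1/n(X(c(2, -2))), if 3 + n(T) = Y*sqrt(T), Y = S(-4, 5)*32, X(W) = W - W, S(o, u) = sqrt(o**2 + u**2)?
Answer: -1/3 ≈ -0.33333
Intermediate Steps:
c(B, w) = 27 (c(B, w) = 9*3 = 27)
X(W) = 0
Y = 32*sqrt(41) (Y = sqrt((-4)**2 + 5**2)*32 = sqrt(16 + 25)*32 = sqrt(41)*32 = 32*sqrt(41) ≈ 204.90)
n(T) = -3 + 32*sqrt(41)*sqrt(T) (n(T) = -3 + (32*sqrt(41))*sqrt(T) = -3 + 32*sqrt(41)*sqrt(T))
1/n(X(c(2, -2))) = 1/(-3 + 32*sqrt(41)*sqrt(0)) = 1/(-3 + 32*sqrt(41)*0) = 1/(-3 + 0) = 1/(-3) = -1/3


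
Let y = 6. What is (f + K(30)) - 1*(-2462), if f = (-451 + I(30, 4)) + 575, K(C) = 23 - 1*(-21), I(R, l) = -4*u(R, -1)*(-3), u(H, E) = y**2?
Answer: 3062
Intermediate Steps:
u(H, E) = 36 (u(H, E) = 6**2 = 36)
I(R, l) = 432 (I(R, l) = -4*36*(-3) = -144*(-3) = 432)
K(C) = 44 (K(C) = 23 + 21 = 44)
f = 556 (f = (-451 + 432) + 575 = -19 + 575 = 556)
(f + K(30)) - 1*(-2462) = (556 + 44) - 1*(-2462) = 600 + 2462 = 3062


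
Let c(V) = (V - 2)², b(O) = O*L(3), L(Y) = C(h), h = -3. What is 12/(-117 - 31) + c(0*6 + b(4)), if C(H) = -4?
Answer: 11985/37 ≈ 323.92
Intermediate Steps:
L(Y) = -4
b(O) = -4*O (b(O) = O*(-4) = -4*O)
c(V) = (-2 + V)²
12/(-117 - 31) + c(0*6 + b(4)) = 12/(-117 - 31) + (-2 + (0*6 - 4*4))² = 12/(-148) + (-2 + (0 - 16))² = -1/148*12 + (-2 - 16)² = -3/37 + (-18)² = -3/37 + 324 = 11985/37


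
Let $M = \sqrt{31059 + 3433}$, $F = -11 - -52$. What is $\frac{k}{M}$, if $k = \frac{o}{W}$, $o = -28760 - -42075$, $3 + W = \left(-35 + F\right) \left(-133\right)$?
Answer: $- \frac{13315 \sqrt{8623}}{13814046} \approx -0.089505$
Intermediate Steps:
$F = 41$ ($F = -11 + 52 = 41$)
$M = 2 \sqrt{8623}$ ($M = \sqrt{34492} = 2 \sqrt{8623} \approx 185.72$)
$W = -801$ ($W = -3 + \left(-35 + 41\right) \left(-133\right) = -3 + 6 \left(-133\right) = -3 - 798 = -801$)
$o = 13315$ ($o = -28760 + 42075 = 13315$)
$k = - \frac{13315}{801}$ ($k = \frac{13315}{-801} = 13315 \left(- \frac{1}{801}\right) = - \frac{13315}{801} \approx -16.623$)
$\frac{k}{M} = - \frac{13315}{801 \cdot 2 \sqrt{8623}} = - \frac{13315 \frac{\sqrt{8623}}{17246}}{801} = - \frac{13315 \sqrt{8623}}{13814046}$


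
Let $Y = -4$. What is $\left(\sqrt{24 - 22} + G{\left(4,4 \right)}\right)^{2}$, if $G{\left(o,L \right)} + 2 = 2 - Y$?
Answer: $\left(4 + \sqrt{2}\right)^{2} \approx 29.314$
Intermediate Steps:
$G{\left(o,L \right)} = 4$ ($G{\left(o,L \right)} = -2 + \left(2 - -4\right) = -2 + \left(2 + 4\right) = -2 + 6 = 4$)
$\left(\sqrt{24 - 22} + G{\left(4,4 \right)}\right)^{2} = \left(\sqrt{24 - 22} + 4\right)^{2} = \left(\sqrt{2} + 4\right)^{2} = \left(4 + \sqrt{2}\right)^{2}$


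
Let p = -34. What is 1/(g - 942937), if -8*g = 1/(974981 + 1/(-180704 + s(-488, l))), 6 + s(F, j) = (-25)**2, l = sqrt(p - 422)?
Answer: -1404635627072/1324482904284570549 ≈ -1.0605e-6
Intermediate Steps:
l = 2*I*sqrt(114) (l = sqrt(-34 - 422) = sqrt(-456) = 2*I*sqrt(114) ≈ 21.354*I)
s(F, j) = 619 (s(F, j) = -6 + (-25)**2 = -6 + 625 = 619)
g = -180085/1404635627072 (g = -1/(8*(974981 + 1/(-180704 + 619))) = -1/(8*(974981 + 1/(-180085))) = -1/(8*(974981 - 1/180085)) = -1/(8*175579453384/180085) = -1/8*180085/175579453384 = -180085/1404635627072 ≈ -1.2821e-7)
1/(g - 942937) = 1/(-180085/1404635627072 - 942937) = 1/(-1324482904284570549/1404635627072) = -1404635627072/1324482904284570549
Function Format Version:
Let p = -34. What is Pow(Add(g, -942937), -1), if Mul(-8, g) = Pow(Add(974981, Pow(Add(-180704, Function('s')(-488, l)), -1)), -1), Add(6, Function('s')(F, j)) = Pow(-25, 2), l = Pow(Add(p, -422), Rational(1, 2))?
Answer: Rational(-1404635627072, 1324482904284570549) ≈ -1.0605e-6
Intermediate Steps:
l = Mul(2, I, Pow(114, Rational(1, 2))) (l = Pow(Add(-34, -422), Rational(1, 2)) = Pow(-456, Rational(1, 2)) = Mul(2, I, Pow(114, Rational(1, 2))) ≈ Mul(21.354, I))
Function('s')(F, j) = 619 (Function('s')(F, j) = Add(-6, Pow(-25, 2)) = Add(-6, 625) = 619)
g = Rational(-180085, 1404635627072) (g = Mul(Rational(-1, 8), Pow(Add(974981, Pow(Add(-180704, 619), -1)), -1)) = Mul(Rational(-1, 8), Pow(Add(974981, Pow(-180085, -1)), -1)) = Mul(Rational(-1, 8), Pow(Add(974981, Rational(-1, 180085)), -1)) = Mul(Rational(-1, 8), Pow(Rational(175579453384, 180085), -1)) = Mul(Rational(-1, 8), Rational(180085, 175579453384)) = Rational(-180085, 1404635627072) ≈ -1.2821e-7)
Pow(Add(g, -942937), -1) = Pow(Add(Rational(-180085, 1404635627072), -942937), -1) = Pow(Rational(-1324482904284570549, 1404635627072), -1) = Rational(-1404635627072, 1324482904284570549)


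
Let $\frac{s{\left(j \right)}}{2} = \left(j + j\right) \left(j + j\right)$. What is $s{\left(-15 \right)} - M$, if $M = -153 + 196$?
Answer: $1757$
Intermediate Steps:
$s{\left(j \right)} = 8 j^{2}$ ($s{\left(j \right)} = 2 \left(j + j\right) \left(j + j\right) = 2 \cdot 2 j 2 j = 2 \cdot 4 j^{2} = 8 j^{2}$)
$M = 43$
$s{\left(-15 \right)} - M = 8 \left(-15\right)^{2} - 43 = 8 \cdot 225 - 43 = 1800 - 43 = 1757$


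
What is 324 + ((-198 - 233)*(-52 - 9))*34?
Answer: 894218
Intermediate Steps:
324 + ((-198 - 233)*(-52 - 9))*34 = 324 - 431*(-61)*34 = 324 + 26291*34 = 324 + 893894 = 894218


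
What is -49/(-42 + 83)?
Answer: -49/41 ≈ -1.1951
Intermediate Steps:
-49/(-42 + 83) = -49/41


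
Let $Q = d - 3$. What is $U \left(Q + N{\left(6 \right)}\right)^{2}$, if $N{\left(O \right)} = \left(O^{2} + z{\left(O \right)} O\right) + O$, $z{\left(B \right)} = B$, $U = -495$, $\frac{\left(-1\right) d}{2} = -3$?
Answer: $-3247695$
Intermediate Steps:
$d = 6$ ($d = \left(-2\right) \left(-3\right) = 6$)
$Q = 3$ ($Q = 6 - 3 = 3$)
$N{\left(O \right)} = O + 2 O^{2}$ ($N{\left(O \right)} = \left(O^{2} + O O\right) + O = \left(O^{2} + O^{2}\right) + O = 2 O^{2} + O = O + 2 O^{2}$)
$U \left(Q + N{\left(6 \right)}\right)^{2} = - 495 \left(3 + 6 \left(1 + 2 \cdot 6\right)\right)^{2} = - 495 \left(3 + 6 \left(1 + 12\right)\right)^{2} = - 495 \left(3 + 6 \cdot 13\right)^{2} = - 495 \left(3 + 78\right)^{2} = - 495 \cdot 81^{2} = \left(-495\right) 6561 = -3247695$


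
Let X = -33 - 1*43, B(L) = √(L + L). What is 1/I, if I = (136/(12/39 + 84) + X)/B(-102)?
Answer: -274*I*√51/10191 ≈ -0.19201*I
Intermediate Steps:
B(L) = √2*√L (B(L) = √(2*L) = √2*√L)
X = -76 (X = -33 - 43 = -76)
I = 3397*I*√51/4658 (I = (136/(12/39 + 84) - 76)/((√2*√(-102))) = (136/(12*(1/39) + 84) - 76)/((√2*(I*√102))) = (136/(4/13 + 84) - 76)/((2*I*√51)) = (136/(1096/13) - 76)*(-I*√51/102) = ((13/1096)*136 - 76)*(-I*√51/102) = (221/137 - 76)*(-I*√51/102) = -(-3397)*I*√51/4658 = 3397*I*√51/4658 ≈ 5.2081*I)
1/I = 1/(3397*I*√51/4658) = -274*I*√51/10191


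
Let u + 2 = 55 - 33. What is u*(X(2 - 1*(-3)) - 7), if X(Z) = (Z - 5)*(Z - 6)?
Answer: -140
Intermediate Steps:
u = 20 (u = -2 + (55 - 33) = -2 + 22 = 20)
X(Z) = (-6 + Z)*(-5 + Z) (X(Z) = (-5 + Z)*(-6 + Z) = (-6 + Z)*(-5 + Z))
u*(X(2 - 1*(-3)) - 7) = 20*((30 + (2 - 1*(-3))² - 11*(2 - 1*(-3))) - 7) = 20*((30 + (2 + 3)² - 11*(2 + 3)) - 7) = 20*((30 + 5² - 11*5) - 7) = 20*((30 + 25 - 55) - 7) = 20*(0 - 7) = 20*(-7) = -140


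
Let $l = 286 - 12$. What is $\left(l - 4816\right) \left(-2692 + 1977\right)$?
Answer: $3247530$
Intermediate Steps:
$l = 274$
$\left(l - 4816\right) \left(-2692 + 1977\right) = \left(274 - 4816\right) \left(-2692 + 1977\right) = \left(-4542\right) \left(-715\right) = 3247530$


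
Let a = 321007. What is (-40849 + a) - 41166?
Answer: 238992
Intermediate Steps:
(-40849 + a) - 41166 = (-40849 + 321007) - 41166 = 280158 - 41166 = 238992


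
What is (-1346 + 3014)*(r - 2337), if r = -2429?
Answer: -7949688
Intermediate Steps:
(-1346 + 3014)*(r - 2337) = (-1346 + 3014)*(-2429 - 2337) = 1668*(-4766) = -7949688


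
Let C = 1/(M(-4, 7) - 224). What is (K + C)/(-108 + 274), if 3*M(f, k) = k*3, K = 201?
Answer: 21808/18011 ≈ 1.2108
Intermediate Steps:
M(f, k) = k (M(f, k) = (k*3)/3 = (3*k)/3 = k)
C = -1/217 (C = 1/(7 - 224) = 1/(-217) = -1/217 ≈ -0.0046083)
(K + C)/(-108 + 274) = (201 - 1/217)/(-108 + 274) = (43616/217)/166 = (43616/217)*(1/166) = 21808/18011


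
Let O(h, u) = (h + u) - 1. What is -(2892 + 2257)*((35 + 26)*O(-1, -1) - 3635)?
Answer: 19658882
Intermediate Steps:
O(h, u) = -1 + h + u
-(2892 + 2257)*((35 + 26)*O(-1, -1) - 3635) = -(2892 + 2257)*((35 + 26)*(-1 - 1 - 1) - 3635) = -5149*(61*(-3) - 3635) = -5149*(-183 - 3635) = -5149*(-3818) = -1*(-19658882) = 19658882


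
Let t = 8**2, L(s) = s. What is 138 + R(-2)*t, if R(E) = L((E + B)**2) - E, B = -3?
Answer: 1866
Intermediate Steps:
R(E) = (-3 + E)**2 - E (R(E) = (E - 3)**2 - E = (-3 + E)**2 - E)
t = 64
138 + R(-2)*t = 138 + ((-3 - 2)**2 - 1*(-2))*64 = 138 + ((-5)**2 + 2)*64 = 138 + (25 + 2)*64 = 138 + 27*64 = 138 + 1728 = 1866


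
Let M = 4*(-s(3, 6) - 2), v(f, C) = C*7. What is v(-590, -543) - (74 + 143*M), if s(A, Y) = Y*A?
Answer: 7565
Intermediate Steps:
s(A, Y) = A*Y
v(f, C) = 7*C
M = -80 (M = 4*(-3*6 - 2) = 4*(-1*18 - 2) = 4*(-18 - 2) = 4*(-20) = -80)
v(-590, -543) - (74 + 143*M) = 7*(-543) - (74 + 143*(-80)) = -3801 - (74 - 11440) = -3801 - 1*(-11366) = -3801 + 11366 = 7565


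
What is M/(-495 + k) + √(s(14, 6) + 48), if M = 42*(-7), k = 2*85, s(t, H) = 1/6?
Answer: 294/325 + 17*√6/6 ≈ 7.8448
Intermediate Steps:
s(t, H) = ⅙
k = 170
M = -294
M/(-495 + k) + √(s(14, 6) + 48) = -294/(-495 + 170) + √(⅙ + 48) = -294/(-325) + √(289/6) = -294*(-1/325) + 17*√6/6 = 294/325 + 17*√6/6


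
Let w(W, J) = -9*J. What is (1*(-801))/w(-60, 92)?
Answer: 89/92 ≈ 0.96739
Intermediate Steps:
(1*(-801))/w(-60, 92) = (1*(-801))/((-9*92)) = -801/(-828) = -801*(-1/828) = 89/92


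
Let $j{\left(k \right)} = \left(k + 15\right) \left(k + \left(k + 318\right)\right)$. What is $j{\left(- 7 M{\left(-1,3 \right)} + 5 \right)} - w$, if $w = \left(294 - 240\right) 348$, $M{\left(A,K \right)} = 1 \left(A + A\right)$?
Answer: $-6688$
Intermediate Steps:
$M{\left(A,K \right)} = 2 A$ ($M{\left(A,K \right)} = 1 \cdot 2 A = 2 A$)
$w = 18792$ ($w = 54 \cdot 348 = 18792$)
$j{\left(k \right)} = \left(15 + k\right) \left(318 + 2 k\right)$ ($j{\left(k \right)} = \left(15 + k\right) \left(k + \left(318 + k\right)\right) = \left(15 + k\right) \left(318 + 2 k\right)$)
$j{\left(- 7 M{\left(-1,3 \right)} + 5 \right)} - w = \left(4770 + 2 \left(- 7 \cdot 2 \left(-1\right) + 5\right)^{2} + 348 \left(- 7 \cdot 2 \left(-1\right) + 5\right)\right) - 18792 = \left(4770 + 2 \left(\left(-7\right) \left(-2\right) + 5\right)^{2} + 348 \left(\left(-7\right) \left(-2\right) + 5\right)\right) - 18792 = \left(4770 + 2 \left(14 + 5\right)^{2} + 348 \left(14 + 5\right)\right) - 18792 = \left(4770 + 2 \cdot 19^{2} + 348 \cdot 19\right) - 18792 = \left(4770 + 2 \cdot 361 + 6612\right) - 18792 = \left(4770 + 722 + 6612\right) - 18792 = 12104 - 18792 = -6688$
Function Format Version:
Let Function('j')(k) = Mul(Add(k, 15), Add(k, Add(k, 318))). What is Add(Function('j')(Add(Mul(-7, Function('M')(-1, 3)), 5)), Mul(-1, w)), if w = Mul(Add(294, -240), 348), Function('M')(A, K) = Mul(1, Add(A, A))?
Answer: -6688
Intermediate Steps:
Function('M')(A, K) = Mul(2, A) (Function('M')(A, K) = Mul(1, Mul(2, A)) = Mul(2, A))
w = 18792 (w = Mul(54, 348) = 18792)
Function('j')(k) = Mul(Add(15, k), Add(318, Mul(2, k))) (Function('j')(k) = Mul(Add(15, k), Add(k, Add(318, k))) = Mul(Add(15, k), Add(318, Mul(2, k))))
Add(Function('j')(Add(Mul(-7, Function('M')(-1, 3)), 5)), Mul(-1, w)) = Add(Add(4770, Mul(2, Pow(Add(Mul(-7, Mul(2, -1)), 5), 2)), Mul(348, Add(Mul(-7, Mul(2, -1)), 5))), Mul(-1, 18792)) = Add(Add(4770, Mul(2, Pow(Add(Mul(-7, -2), 5), 2)), Mul(348, Add(Mul(-7, -2), 5))), -18792) = Add(Add(4770, Mul(2, Pow(Add(14, 5), 2)), Mul(348, Add(14, 5))), -18792) = Add(Add(4770, Mul(2, Pow(19, 2)), Mul(348, 19)), -18792) = Add(Add(4770, Mul(2, 361), 6612), -18792) = Add(Add(4770, 722, 6612), -18792) = Add(12104, -18792) = -6688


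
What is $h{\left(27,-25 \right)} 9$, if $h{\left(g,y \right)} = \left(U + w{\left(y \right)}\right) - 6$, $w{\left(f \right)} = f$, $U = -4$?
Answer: $-315$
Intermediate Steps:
$h{\left(g,y \right)} = -10 + y$ ($h{\left(g,y \right)} = \left(-4 + y\right) - 6 = -10 + y$)
$h{\left(27,-25 \right)} 9 = \left(-10 - 25\right) 9 = \left(-35\right) 9 = -315$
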